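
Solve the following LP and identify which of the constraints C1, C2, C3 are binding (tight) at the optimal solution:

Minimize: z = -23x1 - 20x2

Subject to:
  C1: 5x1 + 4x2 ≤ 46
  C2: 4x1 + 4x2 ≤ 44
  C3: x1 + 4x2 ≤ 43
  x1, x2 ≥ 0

At x1 = 2, x2 = 9, compute slack b - a·x for each constraint:
  C1: 46 − 46 = 0  (binding)
  C2: 44 − 44 = 0  (binding)
  C3: 43 − 38 = 5  (slack)

Optimal: x1 = 2, x2 = 9
Binding: C1, C2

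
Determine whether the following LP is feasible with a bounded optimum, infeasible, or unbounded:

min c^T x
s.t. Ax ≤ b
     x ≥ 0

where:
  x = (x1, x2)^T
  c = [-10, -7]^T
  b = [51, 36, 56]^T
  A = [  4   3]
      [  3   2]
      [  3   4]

Feasible with a bounded optimal solution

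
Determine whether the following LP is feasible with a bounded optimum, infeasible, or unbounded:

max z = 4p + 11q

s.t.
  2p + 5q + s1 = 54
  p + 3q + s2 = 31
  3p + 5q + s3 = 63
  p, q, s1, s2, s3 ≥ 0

Feasible with a bounded optimal solution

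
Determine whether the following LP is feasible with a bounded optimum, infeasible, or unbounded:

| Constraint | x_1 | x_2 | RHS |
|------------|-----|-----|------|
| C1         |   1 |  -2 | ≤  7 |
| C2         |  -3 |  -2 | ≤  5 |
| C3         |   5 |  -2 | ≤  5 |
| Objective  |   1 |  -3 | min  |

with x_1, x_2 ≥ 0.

Unbounded (objective can decrease without bound)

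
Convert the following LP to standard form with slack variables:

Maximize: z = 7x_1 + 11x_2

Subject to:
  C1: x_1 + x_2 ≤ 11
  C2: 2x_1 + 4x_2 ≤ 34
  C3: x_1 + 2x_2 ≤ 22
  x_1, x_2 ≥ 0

max z = 7x_1 + 11x_2

s.t.
  x_1 + x_2 + s1 = 11
  2x_1 + 4x_2 + s2 = 34
  x_1 + 2x_2 + s3 = 22
  x_1, x_2, s1, s2, s3 ≥ 0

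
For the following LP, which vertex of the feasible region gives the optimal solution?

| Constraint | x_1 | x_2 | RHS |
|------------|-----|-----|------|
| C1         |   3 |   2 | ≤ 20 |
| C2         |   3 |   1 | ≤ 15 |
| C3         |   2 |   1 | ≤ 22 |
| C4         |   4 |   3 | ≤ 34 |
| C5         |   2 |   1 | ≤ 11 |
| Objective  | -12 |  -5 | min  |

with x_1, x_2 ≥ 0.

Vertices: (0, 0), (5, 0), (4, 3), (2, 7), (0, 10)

Evaluate the objective at each vertex of the feasible region:
  z(0, 0) = 0
  z(5, 0) = -60
  z(4, 3) = -63  ←
  z(2, 7) = -59
  z(0, 10) = -50
The minimum is at x_1 = 4, x_2 = 3.

(4, 3)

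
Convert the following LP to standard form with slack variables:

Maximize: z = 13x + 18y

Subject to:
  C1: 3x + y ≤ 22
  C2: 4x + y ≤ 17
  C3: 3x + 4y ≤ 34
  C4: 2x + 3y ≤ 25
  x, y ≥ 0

max z = 13x + 18y

s.t.
  3x + y + s1 = 22
  4x + y + s2 = 17
  3x + 4y + s3 = 34
  2x + 3y + s4 = 25
  x, y, s1, s2, s3, s4 ≥ 0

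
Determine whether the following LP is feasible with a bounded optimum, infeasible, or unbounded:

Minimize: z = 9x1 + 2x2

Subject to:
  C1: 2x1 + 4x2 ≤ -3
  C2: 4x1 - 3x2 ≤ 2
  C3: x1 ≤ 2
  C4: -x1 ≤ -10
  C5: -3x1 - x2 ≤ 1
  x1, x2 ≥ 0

Infeasible (no feasible solution exists)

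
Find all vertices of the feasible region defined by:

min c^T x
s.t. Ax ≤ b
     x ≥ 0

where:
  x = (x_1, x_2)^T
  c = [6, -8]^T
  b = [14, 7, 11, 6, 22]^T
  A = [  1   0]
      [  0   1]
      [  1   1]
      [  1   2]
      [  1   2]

(0, 0), (6, 0), (0, 3)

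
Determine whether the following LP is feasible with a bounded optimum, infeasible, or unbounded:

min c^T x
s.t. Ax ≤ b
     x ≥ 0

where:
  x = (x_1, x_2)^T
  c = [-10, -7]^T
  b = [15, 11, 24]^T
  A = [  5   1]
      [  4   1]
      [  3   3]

Feasible with a bounded optimal solution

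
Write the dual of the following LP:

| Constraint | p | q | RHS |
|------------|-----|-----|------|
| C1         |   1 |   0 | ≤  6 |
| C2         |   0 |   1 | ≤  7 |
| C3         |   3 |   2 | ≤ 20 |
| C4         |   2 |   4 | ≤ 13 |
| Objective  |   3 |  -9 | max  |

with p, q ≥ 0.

Primal max cᵀx s.t. Ax ≤ b, x ≥ 0  →  Dual min bᵀy s.t. Aᵀy ≥ c, y ≥ 0.

Minimize: z = 6y1 + 7y2 + 20y3 + 13y4

Subject to:
  y1 + 3y3 + 2y4 ≥ 3
  y2 + 2y3 + 4y4 ≥ -9
  y1, y2, y3, y4 ≥ 0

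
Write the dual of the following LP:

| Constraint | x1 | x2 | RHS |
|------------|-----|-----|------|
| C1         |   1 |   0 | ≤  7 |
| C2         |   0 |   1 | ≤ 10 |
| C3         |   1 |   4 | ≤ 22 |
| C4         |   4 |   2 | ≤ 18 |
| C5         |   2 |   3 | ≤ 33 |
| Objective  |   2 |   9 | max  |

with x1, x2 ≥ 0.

Primal max cᵀx s.t. Ax ≤ b, x ≥ 0  →  Dual min bᵀy s.t. Aᵀy ≥ c, y ≥ 0.

Minimize: z = 7y1 + 10y2 + 22y3 + 18y4 + 33y5

Subject to:
  y1 + y3 + 4y4 + 2y5 ≥ 2
  y2 + 4y3 + 2y4 + 3y5 ≥ 9
  y1, y2, y3, y4, y5 ≥ 0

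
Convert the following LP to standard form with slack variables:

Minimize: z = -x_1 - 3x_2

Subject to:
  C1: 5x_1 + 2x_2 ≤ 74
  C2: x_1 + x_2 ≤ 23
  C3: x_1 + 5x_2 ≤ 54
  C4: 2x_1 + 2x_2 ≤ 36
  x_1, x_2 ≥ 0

min z = -x_1 - 3x_2

s.t.
  5x_1 + 2x_2 + s1 = 74
  x_1 + x_2 + s2 = 23
  x_1 + 5x_2 + s3 = 54
  2x_1 + 2x_2 + s4 = 36
  x_1, x_2, s1, s2, s3, s4 ≥ 0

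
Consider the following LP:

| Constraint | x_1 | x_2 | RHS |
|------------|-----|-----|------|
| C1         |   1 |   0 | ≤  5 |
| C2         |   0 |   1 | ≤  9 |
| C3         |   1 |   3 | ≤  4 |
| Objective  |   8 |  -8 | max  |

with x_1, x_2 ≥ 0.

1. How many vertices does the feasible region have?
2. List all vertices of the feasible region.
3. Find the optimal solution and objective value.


1. 3
2. (0, 0), (4, 0), (0, 1.333)
3. x_1 = 4, x_2 = 0, z = 32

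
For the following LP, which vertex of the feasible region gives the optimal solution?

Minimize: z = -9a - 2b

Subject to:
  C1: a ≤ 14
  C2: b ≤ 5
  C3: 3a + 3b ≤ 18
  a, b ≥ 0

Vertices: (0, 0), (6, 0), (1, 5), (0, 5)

Evaluate the objective at each vertex of the feasible region:
  z(0, 0) = 0
  z(6, 0) = -54  ←
  z(1, 5) = -19
  z(0, 5) = -10
The minimum is at a = 6, b = 0.

(6, 0)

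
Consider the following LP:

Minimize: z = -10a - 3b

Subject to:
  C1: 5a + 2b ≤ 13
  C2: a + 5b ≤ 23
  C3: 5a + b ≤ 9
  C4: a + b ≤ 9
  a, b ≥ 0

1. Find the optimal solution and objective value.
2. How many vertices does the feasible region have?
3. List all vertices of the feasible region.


1. a = 1, b = 4, z = -22
2. 5
3. (0, 0), (1.8, 0), (1, 4), (0.8261, 4.435), (0, 4.6)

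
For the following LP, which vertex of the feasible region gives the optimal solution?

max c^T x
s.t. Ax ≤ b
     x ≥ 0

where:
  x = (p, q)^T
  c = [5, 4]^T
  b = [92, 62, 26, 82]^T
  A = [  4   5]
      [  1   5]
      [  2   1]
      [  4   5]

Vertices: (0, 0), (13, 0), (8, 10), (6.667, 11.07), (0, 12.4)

Evaluate the objective at each vertex of the feasible region:
  z(0, 0) = 0
  z(13, 0) = 65
  z(8, 10) = 80  ←
  z(6.667, 11.07) = 77.6
  z(0, 12.4) = 49.6
The maximum is at p = 8, q = 10.

(8, 10)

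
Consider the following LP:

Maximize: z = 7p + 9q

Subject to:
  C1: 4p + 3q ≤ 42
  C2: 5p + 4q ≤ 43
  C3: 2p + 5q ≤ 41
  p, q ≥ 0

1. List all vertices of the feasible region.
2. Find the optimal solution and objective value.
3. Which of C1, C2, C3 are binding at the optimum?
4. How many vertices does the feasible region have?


1. (0, 0), (8.6, 0), (3, 7), (0, 8.2)
2. p = 3, q = 7, z = 84
3. C2, C3
4. 4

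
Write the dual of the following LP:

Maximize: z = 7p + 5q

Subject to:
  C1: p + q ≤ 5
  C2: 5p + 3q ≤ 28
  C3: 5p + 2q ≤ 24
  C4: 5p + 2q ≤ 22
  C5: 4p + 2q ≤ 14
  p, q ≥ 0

Primal max cᵀx s.t. Ax ≤ b, x ≥ 0  →  Dual min bᵀy s.t. Aᵀy ≥ c, y ≥ 0.

Minimize: z = 5y1 + 28y2 + 24y3 + 22y4 + 14y5

Subject to:
  y1 + 5y2 + 5y3 + 5y4 + 4y5 ≥ 7
  y1 + 3y2 + 2y3 + 2y4 + 2y5 ≥ 5
  y1, y2, y3, y4, y5 ≥ 0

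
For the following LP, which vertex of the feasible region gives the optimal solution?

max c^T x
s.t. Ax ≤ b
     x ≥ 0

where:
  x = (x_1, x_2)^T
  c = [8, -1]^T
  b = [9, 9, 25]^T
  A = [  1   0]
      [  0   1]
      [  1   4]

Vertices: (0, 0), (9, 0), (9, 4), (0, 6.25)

Evaluate the objective at each vertex of the feasible region:
  z(0, 0) = 0
  z(9, 0) = 72  ←
  z(9, 4) = 68
  z(0, 6.25) = -6.25
The maximum is at x_1 = 9, x_2 = 0.

(9, 0)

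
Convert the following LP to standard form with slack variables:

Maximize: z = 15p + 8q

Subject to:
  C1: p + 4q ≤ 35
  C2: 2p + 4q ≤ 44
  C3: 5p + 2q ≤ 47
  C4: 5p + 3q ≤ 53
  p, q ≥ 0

max z = 15p + 8q

s.t.
  p + 4q + s1 = 35
  2p + 4q + s2 = 44
  5p + 2q + s3 = 47
  5p + 3q + s4 = 53
  p, q, s1, s2, s3, s4 ≥ 0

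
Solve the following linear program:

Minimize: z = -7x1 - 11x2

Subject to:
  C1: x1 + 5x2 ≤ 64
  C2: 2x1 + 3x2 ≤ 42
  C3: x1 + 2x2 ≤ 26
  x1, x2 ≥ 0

Evaluate the objective at each vertex of the feasible region:
  z(0, 0) = 0
  z(21, 0) = -147
  z(6, 10) = -152  ←
  z(0.6667, 12.67) = -144
  z(0, 12.8) = -140.8
The minimum is at x1 = 6, x2 = 10.

x1 = 6, x2 = 10, z = -152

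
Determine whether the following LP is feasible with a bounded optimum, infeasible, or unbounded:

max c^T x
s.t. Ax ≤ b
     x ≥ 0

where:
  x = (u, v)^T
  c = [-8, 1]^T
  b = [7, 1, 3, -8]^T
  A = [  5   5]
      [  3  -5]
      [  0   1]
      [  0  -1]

Infeasible (no feasible solution exists)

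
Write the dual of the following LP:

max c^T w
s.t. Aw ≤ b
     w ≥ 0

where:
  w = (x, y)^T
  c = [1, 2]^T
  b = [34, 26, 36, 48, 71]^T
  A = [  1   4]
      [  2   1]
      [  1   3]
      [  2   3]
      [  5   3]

Primal max cᵀx s.t. Ax ≤ b, x ≥ 0  →  Dual min bᵀy s.t. Aᵀy ≥ c, y ≥ 0.

Minimize: z = 34y1 + 26y2 + 36y3 + 48y4 + 71y5

Subject to:
  y1 + 2y2 + y3 + 2y4 + 5y5 ≥ 1
  4y1 + y2 + 3y3 + 3y4 + 3y5 ≥ 2
  y1, y2, y3, y4, y5 ≥ 0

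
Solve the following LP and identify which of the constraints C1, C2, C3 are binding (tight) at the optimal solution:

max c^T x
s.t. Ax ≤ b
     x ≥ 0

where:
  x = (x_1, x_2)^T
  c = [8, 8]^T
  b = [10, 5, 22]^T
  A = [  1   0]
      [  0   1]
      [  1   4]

At x_1 = 10, x_2 = 3, compute slack b - a·x for each constraint:
  C1: 10 − 10 = 0  (binding)
  C2: 5 − 3 = 2  (slack)
  C3: 22 − 22 = 0  (binding)

Optimal: x_1 = 10, x_2 = 3
Binding: C1, C3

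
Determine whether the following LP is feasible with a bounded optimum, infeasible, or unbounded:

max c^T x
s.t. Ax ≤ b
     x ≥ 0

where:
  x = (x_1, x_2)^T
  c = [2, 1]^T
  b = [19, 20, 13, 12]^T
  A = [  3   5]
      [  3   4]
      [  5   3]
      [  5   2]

Feasible with a bounded optimal solution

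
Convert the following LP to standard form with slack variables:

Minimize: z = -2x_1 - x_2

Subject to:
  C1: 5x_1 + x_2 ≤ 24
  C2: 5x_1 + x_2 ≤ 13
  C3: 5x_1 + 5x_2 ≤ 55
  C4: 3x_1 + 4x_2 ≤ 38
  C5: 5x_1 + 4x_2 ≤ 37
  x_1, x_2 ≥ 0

min z = -2x_1 - x_2

s.t.
  5x_1 + x_2 + s1 = 24
  5x_1 + x_2 + s2 = 13
  5x_1 + 5x_2 + s3 = 55
  3x_1 + 4x_2 + s4 = 38
  5x_1 + 4x_2 + s5 = 37
  x_1, x_2, s1, s2, s3, s4, s5 ≥ 0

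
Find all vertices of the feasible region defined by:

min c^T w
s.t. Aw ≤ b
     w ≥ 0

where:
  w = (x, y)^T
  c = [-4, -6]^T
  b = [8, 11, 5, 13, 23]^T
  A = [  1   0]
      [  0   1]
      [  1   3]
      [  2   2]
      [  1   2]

(0, 0), (5, 0), (0, 1.667)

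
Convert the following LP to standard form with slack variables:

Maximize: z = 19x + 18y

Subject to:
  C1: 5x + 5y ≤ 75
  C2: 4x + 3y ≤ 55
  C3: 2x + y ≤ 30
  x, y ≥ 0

max z = 19x + 18y

s.t.
  5x + 5y + s1 = 75
  4x + 3y + s2 = 55
  2x + y + s3 = 30
  x, y, s1, s2, s3 ≥ 0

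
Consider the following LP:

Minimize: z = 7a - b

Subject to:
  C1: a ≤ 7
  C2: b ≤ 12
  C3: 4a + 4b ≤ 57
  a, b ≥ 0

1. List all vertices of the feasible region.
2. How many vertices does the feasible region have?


1. (0, 0), (7, 0), (7, 7.25), (2.25, 12), (0, 12)
2. 5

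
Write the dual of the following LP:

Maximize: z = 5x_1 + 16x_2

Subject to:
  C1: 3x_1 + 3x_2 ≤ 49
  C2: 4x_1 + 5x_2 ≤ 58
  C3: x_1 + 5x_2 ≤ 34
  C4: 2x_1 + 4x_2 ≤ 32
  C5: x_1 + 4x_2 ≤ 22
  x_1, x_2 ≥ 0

Primal max cᵀx s.t. Ax ≤ b, x ≥ 0  →  Dual min bᵀy s.t. Aᵀy ≥ c, y ≥ 0.

Minimize: z = 49y1 + 58y2 + 34y3 + 32y4 + 22y5

Subject to:
  3y1 + 4y2 + y3 + 2y4 + y5 ≥ 5
  3y1 + 5y2 + 5y3 + 4y4 + 4y5 ≥ 16
  y1, y2, y3, y4, y5 ≥ 0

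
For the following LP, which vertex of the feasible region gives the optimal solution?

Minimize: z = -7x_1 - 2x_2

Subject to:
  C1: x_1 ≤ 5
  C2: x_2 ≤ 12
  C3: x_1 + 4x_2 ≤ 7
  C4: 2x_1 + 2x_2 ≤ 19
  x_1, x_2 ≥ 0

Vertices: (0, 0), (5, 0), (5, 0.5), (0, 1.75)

Evaluate the objective at each vertex of the feasible region:
  z(0, 0) = 0
  z(5, 0) = -35
  z(5, 0.5) = -36  ←
  z(0, 1.75) = -3.5
The minimum is at x_1 = 5, x_2 = 0.5.

(5, 0.5)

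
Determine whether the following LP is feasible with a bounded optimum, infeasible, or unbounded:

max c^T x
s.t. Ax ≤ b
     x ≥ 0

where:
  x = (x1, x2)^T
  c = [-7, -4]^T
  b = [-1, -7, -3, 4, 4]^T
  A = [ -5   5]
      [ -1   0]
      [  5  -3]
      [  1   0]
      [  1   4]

Infeasible (no feasible solution exists)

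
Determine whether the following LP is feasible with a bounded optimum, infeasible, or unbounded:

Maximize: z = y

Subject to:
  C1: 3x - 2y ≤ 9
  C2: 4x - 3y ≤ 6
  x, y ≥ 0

Unbounded (objective can increase without bound)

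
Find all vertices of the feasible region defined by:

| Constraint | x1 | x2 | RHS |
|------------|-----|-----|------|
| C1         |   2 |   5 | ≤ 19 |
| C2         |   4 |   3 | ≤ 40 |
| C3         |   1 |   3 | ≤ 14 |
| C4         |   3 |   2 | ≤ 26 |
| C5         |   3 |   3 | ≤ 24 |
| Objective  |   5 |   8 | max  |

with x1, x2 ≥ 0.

(0, 0), (8, 0), (7, 1), (0, 3.8)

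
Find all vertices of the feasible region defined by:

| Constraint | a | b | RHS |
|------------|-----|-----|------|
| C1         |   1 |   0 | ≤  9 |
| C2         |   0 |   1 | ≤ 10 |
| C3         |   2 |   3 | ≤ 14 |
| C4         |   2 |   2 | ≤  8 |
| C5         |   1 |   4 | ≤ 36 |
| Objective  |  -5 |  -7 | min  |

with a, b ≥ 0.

(0, 0), (4, 0), (0, 4)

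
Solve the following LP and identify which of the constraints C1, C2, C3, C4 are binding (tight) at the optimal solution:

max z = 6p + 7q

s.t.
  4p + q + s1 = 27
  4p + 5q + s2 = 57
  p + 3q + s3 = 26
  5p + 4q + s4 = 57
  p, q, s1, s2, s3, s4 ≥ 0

At p = 5, q = 7, compute slack b - a·x for each constraint:
  C1: 27 − 27 = 0  (binding)
  C2: 57 − 55 = 2  (slack)
  C3: 26 − 26 = 0  (binding)
  C4: 57 − 53 = 4  (slack)

Optimal: p = 5, q = 7
Binding: C1, C3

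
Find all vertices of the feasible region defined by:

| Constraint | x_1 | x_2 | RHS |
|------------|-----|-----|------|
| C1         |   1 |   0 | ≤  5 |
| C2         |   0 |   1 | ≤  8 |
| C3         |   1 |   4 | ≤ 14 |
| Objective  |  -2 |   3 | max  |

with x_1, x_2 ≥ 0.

(0, 0), (5, 0), (5, 2.25), (0, 3.5)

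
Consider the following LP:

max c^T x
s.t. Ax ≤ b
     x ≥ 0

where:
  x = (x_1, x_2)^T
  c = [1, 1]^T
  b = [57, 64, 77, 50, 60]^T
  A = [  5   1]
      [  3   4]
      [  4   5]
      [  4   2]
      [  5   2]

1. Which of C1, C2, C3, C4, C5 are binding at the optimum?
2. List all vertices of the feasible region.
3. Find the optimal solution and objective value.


1. C3, C4
2. (0, 0), (11.4, 0), (10.8, 3), (10, 5), (8, 9), (0, 15.4)
3. x_1 = 8, x_2 = 9, z = 17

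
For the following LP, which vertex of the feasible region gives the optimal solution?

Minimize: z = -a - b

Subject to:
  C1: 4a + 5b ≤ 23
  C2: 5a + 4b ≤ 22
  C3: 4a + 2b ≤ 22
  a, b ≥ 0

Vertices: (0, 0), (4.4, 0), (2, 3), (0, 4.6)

Evaluate the objective at each vertex of the feasible region:
  z(0, 0) = 0
  z(4.4, 0) = -4.4
  z(2, 3) = -5  ←
  z(0, 4.6) = -4.6
The minimum is at a = 2, b = 3.

(2, 3)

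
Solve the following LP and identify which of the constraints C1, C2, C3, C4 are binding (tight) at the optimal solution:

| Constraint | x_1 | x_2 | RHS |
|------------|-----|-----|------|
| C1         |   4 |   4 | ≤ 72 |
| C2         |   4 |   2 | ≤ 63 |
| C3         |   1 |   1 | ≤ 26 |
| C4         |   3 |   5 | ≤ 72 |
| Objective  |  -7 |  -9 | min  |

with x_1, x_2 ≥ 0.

At x_1 = 9, x_2 = 9, compute slack b - a·x for each constraint:
  C1: 72 − 72 = 0  (binding)
  C2: 63 − 54 = 9  (slack)
  C3: 26 − 18 = 8  (slack)
  C4: 72 − 72 = 0  (binding)

Optimal: x_1 = 9, x_2 = 9
Binding: C1, C4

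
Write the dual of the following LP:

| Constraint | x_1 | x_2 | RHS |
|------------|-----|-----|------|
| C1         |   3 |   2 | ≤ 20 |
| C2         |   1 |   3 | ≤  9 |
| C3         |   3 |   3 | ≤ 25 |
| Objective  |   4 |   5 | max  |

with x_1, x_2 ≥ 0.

Primal max cᵀx s.t. Ax ≤ b, x ≥ 0  →  Dual min bᵀy s.t. Aᵀy ≥ c, y ≥ 0.

Minimize: z = 20y1 + 9y2 + 25y3

Subject to:
  3y1 + y2 + 3y3 ≥ 4
  2y1 + 3y2 + 3y3 ≥ 5
  y1, y2, y3 ≥ 0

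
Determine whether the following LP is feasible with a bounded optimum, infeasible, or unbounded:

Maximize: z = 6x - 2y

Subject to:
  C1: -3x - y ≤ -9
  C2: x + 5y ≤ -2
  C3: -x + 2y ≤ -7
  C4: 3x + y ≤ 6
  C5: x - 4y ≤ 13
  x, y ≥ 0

Infeasible (no feasible solution exists)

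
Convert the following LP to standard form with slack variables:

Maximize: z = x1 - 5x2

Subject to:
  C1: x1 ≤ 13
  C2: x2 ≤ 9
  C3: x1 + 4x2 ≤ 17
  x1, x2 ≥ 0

max z = x1 - 5x2

s.t.
  x1 + s1 = 13
  x2 + s2 = 9
  x1 + 4x2 + s3 = 17
  x1, x2, s1, s2, s3 ≥ 0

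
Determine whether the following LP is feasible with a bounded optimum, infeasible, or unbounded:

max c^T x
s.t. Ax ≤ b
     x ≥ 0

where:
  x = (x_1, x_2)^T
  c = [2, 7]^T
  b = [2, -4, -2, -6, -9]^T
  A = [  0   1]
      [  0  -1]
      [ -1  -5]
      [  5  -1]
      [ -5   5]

Infeasible (no feasible solution exists)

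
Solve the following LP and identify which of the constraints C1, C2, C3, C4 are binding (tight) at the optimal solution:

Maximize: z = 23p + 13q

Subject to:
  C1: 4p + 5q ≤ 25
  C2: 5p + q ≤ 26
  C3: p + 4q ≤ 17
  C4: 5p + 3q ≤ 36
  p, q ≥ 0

At p = 5, q = 1, compute slack b - a·x for each constraint:
  C1: 25 − 25 = 0  (binding)
  C2: 26 − 26 = 0  (binding)
  C3: 17 − 9 = 8  (slack)
  C4: 36 − 28 = 8  (slack)

Optimal: p = 5, q = 1
Binding: C1, C2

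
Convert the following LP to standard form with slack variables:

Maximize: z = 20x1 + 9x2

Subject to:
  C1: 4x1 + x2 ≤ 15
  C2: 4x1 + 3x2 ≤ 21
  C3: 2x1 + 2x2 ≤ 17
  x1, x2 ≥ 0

max z = 20x1 + 9x2

s.t.
  4x1 + x2 + s1 = 15
  4x1 + 3x2 + s2 = 21
  2x1 + 2x2 + s3 = 17
  x1, x2, s1, s2, s3 ≥ 0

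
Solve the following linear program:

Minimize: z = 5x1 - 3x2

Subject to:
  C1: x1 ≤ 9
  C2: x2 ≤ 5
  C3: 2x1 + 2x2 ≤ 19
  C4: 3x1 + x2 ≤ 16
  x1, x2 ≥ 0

Evaluate the objective at each vertex of the feasible region:
  z(0, 0) = 0
  z(5.333, 0) = 26.67
  z(3.667, 5) = 3.333
  z(0, 5) = -15  ←
The minimum is at x1 = 0, x2 = 5.

x1 = 0, x2 = 5, z = -15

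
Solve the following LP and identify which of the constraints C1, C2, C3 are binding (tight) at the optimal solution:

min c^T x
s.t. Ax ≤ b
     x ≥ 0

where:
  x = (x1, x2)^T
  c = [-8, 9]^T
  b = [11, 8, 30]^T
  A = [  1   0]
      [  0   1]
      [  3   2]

At x1 = 10, x2 = 0, compute slack b - a·x for each constraint:
  C1: 11 − 10 = 1  (slack)
  C2: 8 − 0 = 8  (slack)
  C3: 30 − 30 = 0  (binding)

Optimal: x1 = 10, x2 = 0
Binding: C3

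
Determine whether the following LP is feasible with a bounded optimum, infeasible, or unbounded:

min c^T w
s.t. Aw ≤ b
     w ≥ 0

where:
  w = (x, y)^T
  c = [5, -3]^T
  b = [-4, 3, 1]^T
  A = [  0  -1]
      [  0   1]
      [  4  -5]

Infeasible (no feasible solution exists)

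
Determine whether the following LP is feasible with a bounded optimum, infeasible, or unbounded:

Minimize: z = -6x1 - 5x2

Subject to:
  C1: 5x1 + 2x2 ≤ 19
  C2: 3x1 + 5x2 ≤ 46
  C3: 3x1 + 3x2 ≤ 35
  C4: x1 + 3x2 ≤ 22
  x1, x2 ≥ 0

Feasible with a bounded optimal solution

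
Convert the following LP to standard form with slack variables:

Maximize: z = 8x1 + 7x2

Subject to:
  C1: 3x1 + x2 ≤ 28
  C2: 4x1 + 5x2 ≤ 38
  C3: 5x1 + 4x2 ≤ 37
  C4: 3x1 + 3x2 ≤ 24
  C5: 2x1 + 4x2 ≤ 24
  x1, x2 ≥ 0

max z = 8x1 + 7x2

s.t.
  3x1 + x2 + s1 = 28
  4x1 + 5x2 + s2 = 38
  5x1 + 4x2 + s3 = 37
  3x1 + 3x2 + s4 = 24
  2x1 + 4x2 + s5 = 24
  x1, x2, s1, s2, s3, s4, s5 ≥ 0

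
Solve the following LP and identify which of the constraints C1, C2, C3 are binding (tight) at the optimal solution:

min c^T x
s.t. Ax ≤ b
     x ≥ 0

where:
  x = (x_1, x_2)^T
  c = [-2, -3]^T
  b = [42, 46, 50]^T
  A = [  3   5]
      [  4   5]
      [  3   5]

At x_1 = 4, x_2 = 6, compute slack b - a·x for each constraint:
  C1: 42 − 42 = 0  (binding)
  C2: 46 − 46 = 0  (binding)
  C3: 50 − 42 = 8  (slack)

Optimal: x_1 = 4, x_2 = 6
Binding: C1, C2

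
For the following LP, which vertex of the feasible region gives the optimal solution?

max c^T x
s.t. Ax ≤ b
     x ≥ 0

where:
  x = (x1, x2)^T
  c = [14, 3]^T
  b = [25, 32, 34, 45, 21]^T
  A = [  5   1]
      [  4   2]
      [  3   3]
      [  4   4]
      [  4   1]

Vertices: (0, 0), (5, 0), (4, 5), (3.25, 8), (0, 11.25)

Evaluate the objective at each vertex of the feasible region:
  z(0, 0) = 0
  z(5, 0) = 70
  z(4, 5) = 71  ←
  z(3.25, 8) = 69.5
  z(0, 11.25) = 33.75
The maximum is at x1 = 4, x2 = 5.

(4, 5)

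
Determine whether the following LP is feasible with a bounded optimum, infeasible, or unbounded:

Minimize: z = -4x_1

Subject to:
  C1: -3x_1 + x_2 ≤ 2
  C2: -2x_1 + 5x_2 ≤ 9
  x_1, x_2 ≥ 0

Unbounded (objective can decrease without bound)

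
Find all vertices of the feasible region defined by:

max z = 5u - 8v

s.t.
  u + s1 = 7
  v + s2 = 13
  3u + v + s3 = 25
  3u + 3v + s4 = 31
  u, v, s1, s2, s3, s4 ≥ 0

(0, 0), (7, 0), (7, 3.333), (0, 10.33)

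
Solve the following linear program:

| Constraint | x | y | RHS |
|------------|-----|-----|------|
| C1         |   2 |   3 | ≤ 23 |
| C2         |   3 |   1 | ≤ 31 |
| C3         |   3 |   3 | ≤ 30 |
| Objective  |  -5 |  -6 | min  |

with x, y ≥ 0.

Evaluate the objective at each vertex of the feasible region:
  z(0, 0) = 0
  z(10, 0) = -50
  z(7, 3) = -53  ←
  z(0, 7.667) = -46
The minimum is at x = 7, y = 3.

x = 7, y = 3, z = -53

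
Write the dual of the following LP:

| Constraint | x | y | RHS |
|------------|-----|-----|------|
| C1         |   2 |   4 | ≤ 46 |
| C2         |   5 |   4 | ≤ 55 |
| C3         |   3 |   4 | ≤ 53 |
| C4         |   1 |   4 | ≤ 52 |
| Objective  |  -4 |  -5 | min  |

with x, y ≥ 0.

Primal min cᵀx s.t. Ax ≤ b, x ≥ 0  →  Dual max −bᵀy s.t. Aᵀy ≥ −c, y ≥ 0.

Maximize: z = -46y1 - 55y2 - 53y3 - 52y4

Subject to:
  2y1 + 5y2 + 3y3 + y4 ≥ 4
  4y1 + 4y2 + 4y3 + 4y4 ≥ 5
  y1, y2, y3, y4 ≥ 0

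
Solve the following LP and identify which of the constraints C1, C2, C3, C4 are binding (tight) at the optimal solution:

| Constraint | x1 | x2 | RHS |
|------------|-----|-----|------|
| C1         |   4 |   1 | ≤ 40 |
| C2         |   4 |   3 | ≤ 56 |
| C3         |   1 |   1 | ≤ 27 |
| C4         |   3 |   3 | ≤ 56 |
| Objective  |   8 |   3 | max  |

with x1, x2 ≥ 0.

At x1 = 8, x2 = 8, compute slack b - a·x for each constraint:
  C1: 40 − 40 = 0  (binding)
  C2: 56 − 56 = 0  (binding)
  C3: 27 − 16 = 11  (slack)
  C4: 56 − 48 = 8  (slack)

Optimal: x1 = 8, x2 = 8
Binding: C1, C2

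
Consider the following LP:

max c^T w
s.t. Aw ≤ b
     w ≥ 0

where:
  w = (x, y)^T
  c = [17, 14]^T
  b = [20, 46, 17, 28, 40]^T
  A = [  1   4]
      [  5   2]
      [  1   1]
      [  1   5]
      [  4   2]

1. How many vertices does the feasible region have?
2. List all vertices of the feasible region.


1. 4
2. (0, 0), (9.2, 0), (8, 3), (0, 5)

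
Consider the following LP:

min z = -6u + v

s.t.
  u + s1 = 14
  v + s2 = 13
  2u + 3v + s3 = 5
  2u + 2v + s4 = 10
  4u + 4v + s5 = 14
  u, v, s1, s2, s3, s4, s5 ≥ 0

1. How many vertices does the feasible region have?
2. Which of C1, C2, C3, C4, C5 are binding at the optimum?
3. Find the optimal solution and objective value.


1. 3
2. C3
3. u = 2.5, v = 0, z = -15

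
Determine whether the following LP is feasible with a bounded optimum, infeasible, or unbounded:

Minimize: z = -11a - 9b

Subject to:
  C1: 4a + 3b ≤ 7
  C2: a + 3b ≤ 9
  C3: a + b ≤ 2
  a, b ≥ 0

Feasible with a bounded optimal solution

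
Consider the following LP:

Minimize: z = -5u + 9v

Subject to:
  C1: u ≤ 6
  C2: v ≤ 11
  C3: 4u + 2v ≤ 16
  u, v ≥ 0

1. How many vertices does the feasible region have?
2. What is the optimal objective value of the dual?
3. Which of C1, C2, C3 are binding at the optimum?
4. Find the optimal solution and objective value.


1. 3
2. -20
3. C3
4. u = 4, v = 0, z = -20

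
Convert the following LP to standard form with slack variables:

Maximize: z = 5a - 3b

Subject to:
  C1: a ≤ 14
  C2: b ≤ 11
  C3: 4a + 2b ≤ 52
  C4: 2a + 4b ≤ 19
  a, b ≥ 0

max z = 5a - 3b

s.t.
  a + s1 = 14
  b + s2 = 11
  4a + 2b + s3 = 52
  2a + 4b + s4 = 19
  a, b, s1, s2, s3, s4 ≥ 0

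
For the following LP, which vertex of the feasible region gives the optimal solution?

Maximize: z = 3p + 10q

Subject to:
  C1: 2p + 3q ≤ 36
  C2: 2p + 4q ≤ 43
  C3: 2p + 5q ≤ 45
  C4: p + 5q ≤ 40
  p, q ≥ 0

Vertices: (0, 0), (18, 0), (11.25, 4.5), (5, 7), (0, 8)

Evaluate the objective at each vertex of the feasible region:
  z(0, 0) = 0
  z(18, 0) = 54
  z(11.25, 4.5) = 78.75
  z(5, 7) = 85  ←
  z(0, 8) = 80
The maximum is at p = 5, q = 7.

(5, 7)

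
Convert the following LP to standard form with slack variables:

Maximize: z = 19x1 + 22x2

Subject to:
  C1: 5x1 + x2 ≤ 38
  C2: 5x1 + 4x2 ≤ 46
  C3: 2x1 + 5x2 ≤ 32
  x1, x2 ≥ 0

max z = 19x1 + 22x2

s.t.
  5x1 + x2 + s1 = 38
  5x1 + 4x2 + s2 = 46
  2x1 + 5x2 + s3 = 32
  x1, x2, s1, s2, s3 ≥ 0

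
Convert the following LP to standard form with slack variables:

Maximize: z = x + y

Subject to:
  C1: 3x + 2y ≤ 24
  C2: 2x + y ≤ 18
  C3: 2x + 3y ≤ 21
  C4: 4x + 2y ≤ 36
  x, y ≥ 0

max z = x + y

s.t.
  3x + 2y + s1 = 24
  2x + y + s2 = 18
  2x + 3y + s3 = 21
  4x + 2y + s4 = 36
  x, y, s1, s2, s3, s4 ≥ 0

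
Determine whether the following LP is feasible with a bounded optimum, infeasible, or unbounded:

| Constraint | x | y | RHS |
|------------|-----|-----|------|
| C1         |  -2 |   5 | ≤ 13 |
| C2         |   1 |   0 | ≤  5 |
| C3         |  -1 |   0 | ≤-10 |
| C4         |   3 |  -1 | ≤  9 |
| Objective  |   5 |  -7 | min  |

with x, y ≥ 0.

Infeasible (no feasible solution exists)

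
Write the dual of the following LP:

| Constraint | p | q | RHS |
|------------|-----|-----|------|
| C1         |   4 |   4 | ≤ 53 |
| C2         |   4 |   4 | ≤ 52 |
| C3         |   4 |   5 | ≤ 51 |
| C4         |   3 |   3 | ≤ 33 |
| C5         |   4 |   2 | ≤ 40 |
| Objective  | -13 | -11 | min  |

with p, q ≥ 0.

Primal min cᵀx s.t. Ax ≤ b, x ≥ 0  →  Dual max −bᵀy s.t. Aᵀy ≥ −c, y ≥ 0.

Maximize: z = -53y1 - 52y2 - 51y3 - 33y4 - 40y5

Subject to:
  4y1 + 4y2 + 4y3 + 3y4 + 4y5 ≥ 13
  4y1 + 4y2 + 5y3 + 3y4 + 2y5 ≥ 11
  y1, y2, y3, y4, y5 ≥ 0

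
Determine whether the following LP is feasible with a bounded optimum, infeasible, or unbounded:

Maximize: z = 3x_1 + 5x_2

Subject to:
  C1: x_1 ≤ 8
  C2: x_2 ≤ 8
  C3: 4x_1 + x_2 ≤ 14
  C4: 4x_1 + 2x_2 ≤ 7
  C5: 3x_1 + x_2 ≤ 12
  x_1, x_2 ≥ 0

Feasible with a bounded optimal solution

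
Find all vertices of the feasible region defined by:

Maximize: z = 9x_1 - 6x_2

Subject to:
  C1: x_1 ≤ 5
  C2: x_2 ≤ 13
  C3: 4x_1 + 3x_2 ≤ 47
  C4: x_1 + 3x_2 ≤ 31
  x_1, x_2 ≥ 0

(0, 0), (5, 0), (5, 8.667), (0, 10.33)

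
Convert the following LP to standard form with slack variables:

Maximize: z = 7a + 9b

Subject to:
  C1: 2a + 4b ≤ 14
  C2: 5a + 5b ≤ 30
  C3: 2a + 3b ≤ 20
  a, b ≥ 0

max z = 7a + 9b

s.t.
  2a + 4b + s1 = 14
  5a + 5b + s2 = 30
  2a + 3b + s3 = 20
  a, b, s1, s2, s3 ≥ 0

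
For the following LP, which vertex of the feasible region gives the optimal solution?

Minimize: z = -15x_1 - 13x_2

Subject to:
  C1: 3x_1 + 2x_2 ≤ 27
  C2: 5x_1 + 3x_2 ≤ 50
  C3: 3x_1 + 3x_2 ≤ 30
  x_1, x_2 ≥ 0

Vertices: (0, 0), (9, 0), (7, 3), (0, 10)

Evaluate the objective at each vertex of the feasible region:
  z(0, 0) = 0
  z(9, 0) = -135
  z(7, 3) = -144  ←
  z(0, 10) = -130
The minimum is at x_1 = 7, x_2 = 3.

(7, 3)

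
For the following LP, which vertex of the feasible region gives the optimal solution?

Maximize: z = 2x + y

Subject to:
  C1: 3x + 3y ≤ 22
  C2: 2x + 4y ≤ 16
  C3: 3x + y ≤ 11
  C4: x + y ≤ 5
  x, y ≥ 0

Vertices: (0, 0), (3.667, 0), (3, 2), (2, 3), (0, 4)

Evaluate the objective at each vertex of the feasible region:
  z(0, 0) = 0
  z(3.667, 0) = 7.333
  z(3, 2) = 8  ←
  z(2, 3) = 7
  z(0, 4) = 4
The maximum is at x = 3, y = 2.

(3, 2)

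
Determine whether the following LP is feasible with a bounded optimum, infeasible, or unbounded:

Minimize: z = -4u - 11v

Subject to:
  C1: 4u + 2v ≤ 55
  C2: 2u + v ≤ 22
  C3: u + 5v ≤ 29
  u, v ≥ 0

Feasible with a bounded optimal solution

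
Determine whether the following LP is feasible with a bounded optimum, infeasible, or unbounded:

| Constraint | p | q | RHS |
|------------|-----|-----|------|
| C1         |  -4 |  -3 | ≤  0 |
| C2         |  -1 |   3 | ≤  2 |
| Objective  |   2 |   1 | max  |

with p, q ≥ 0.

Unbounded (objective can increase without bound)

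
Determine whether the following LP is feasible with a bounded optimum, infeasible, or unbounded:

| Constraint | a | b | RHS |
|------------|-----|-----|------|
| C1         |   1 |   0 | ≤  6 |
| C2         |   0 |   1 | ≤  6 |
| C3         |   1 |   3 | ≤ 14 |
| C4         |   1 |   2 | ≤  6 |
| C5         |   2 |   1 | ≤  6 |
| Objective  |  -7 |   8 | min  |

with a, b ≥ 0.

Feasible with a bounded optimal solution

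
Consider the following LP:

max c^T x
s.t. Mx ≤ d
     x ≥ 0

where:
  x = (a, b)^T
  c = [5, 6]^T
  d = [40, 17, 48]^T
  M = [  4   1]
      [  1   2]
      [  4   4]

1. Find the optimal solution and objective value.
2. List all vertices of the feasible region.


1. a = 7, b = 5, z = 65
2. (0, 0), (10, 0), (9.333, 2.667), (7, 5), (0, 8.5)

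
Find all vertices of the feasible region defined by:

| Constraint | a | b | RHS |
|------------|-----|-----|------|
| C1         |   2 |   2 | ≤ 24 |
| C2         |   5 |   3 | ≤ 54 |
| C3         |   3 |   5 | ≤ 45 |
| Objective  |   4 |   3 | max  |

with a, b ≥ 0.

(0, 0), (10.8, 0), (9, 3), (7.5, 4.5), (0, 9)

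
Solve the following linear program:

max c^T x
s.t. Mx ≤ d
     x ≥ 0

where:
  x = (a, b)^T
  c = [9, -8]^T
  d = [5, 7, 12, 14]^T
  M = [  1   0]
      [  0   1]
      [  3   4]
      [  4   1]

Evaluate the objective at each vertex of the feasible region:
  z(0, 0) = 0
  z(3.5, 0) = 31.5  ←
  z(3.385, 0.4615) = 26.77
  z(0, 3) = -24
The maximum is at a = 3.5, b = 0.

a = 3.5, b = 0, z = 31.5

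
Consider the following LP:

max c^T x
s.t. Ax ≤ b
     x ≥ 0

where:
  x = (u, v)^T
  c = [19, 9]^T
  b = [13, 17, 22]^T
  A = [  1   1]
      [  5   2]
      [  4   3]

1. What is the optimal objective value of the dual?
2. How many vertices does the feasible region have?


1. 73
2. 4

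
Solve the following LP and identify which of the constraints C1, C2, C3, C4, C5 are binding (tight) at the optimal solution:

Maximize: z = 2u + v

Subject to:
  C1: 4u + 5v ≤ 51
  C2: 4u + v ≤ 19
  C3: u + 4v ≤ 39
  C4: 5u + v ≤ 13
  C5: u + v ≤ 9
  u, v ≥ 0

At u = 1, v = 8, compute slack b - a·x for each constraint:
  C1: 51 − 44 = 7  (slack)
  C2: 19 − 12 = 7  (slack)
  C3: 39 − 33 = 6  (slack)
  C4: 13 − 13 = 0  (binding)
  C5: 9 − 9 = 0  (binding)

Optimal: u = 1, v = 8
Binding: C4, C5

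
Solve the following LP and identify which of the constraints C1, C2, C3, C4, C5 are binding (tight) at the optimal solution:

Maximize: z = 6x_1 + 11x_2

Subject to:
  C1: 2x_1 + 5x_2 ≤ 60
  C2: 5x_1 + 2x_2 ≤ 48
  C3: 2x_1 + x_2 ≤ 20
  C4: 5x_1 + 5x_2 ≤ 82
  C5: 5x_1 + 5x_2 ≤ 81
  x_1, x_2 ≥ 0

At x_1 = 5, x_2 = 10, compute slack b - a·x for each constraint:
  C1: 60 − 60 = 0  (binding)
  C2: 48 − 45 = 3  (slack)
  C3: 20 − 20 = 0  (binding)
  C4: 82 − 75 = 7  (slack)
  C5: 81 − 75 = 6  (slack)

Optimal: x_1 = 5, x_2 = 10
Binding: C1, C3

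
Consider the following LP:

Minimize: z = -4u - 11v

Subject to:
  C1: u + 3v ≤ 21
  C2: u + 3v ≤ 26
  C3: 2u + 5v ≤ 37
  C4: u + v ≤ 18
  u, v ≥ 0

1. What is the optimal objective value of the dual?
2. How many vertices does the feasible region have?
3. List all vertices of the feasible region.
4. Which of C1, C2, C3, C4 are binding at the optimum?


1. -79
2. 5
3. (0, 0), (18, 0), (17.67, 0.3333), (6, 5), (0, 7)
4. C1, C3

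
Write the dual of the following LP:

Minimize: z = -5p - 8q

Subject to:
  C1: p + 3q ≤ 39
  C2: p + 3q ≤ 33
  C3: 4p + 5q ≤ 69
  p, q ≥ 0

Primal min cᵀx s.t. Ax ≤ b, x ≥ 0  →  Dual max −bᵀy s.t. Aᵀy ≥ −c, y ≥ 0.

Maximize: z = -39y1 - 33y2 - 69y3

Subject to:
  y1 + y2 + 4y3 ≥ 5
  3y1 + 3y2 + 5y3 ≥ 8
  y1, y2, y3 ≥ 0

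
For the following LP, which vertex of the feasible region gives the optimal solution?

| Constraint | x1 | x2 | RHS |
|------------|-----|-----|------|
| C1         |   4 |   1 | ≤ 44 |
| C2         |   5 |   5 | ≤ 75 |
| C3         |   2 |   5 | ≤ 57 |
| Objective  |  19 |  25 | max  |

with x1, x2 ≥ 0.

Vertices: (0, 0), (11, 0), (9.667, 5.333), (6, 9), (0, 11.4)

Evaluate the objective at each vertex of the feasible region:
  z(0, 0) = 0
  z(11, 0) = 209
  z(9.667, 5.333) = 317
  z(6, 9) = 339  ←
  z(0, 11.4) = 285
The maximum is at x1 = 6, x2 = 9.

(6, 9)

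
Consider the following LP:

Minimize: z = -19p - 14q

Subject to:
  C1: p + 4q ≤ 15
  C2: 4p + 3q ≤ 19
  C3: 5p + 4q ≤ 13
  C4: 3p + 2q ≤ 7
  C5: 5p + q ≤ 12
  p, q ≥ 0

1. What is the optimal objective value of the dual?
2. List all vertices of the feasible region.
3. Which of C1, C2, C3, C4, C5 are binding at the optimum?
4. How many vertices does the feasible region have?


1. -47
2. (0, 0), (2.333, 0), (1, 2), (0, 3.25)
3. C3, C4
4. 4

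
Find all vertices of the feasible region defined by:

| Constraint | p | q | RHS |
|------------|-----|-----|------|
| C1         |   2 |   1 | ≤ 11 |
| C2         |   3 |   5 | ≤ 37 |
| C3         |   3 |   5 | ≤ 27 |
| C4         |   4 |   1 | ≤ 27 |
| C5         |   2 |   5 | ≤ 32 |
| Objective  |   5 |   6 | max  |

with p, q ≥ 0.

(0, 0), (5.5, 0), (4, 3), (0, 5.4)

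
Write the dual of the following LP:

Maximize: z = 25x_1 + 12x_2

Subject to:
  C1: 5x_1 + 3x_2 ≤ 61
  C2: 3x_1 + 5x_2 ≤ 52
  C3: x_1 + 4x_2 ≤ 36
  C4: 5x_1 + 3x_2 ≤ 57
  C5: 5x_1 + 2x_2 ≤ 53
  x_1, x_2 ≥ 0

Primal max cᵀx s.t. Ax ≤ b, x ≥ 0  →  Dual min bᵀy s.t. Aᵀy ≥ c, y ≥ 0.

Minimize: z = 61y1 + 52y2 + 36y3 + 57y4 + 53y5

Subject to:
  5y1 + 3y2 + y3 + 5y4 + 5y5 ≥ 25
  3y1 + 5y2 + 4y3 + 3y4 + 2y5 ≥ 12
  y1, y2, y3, y4, y5 ≥ 0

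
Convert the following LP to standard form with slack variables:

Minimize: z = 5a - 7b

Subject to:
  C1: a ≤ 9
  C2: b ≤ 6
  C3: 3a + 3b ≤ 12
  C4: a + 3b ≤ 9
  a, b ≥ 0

min z = 5a - 7b

s.t.
  a + s1 = 9
  b + s2 = 6
  3a + 3b + s3 = 12
  a + 3b + s4 = 9
  a, b, s1, s2, s3, s4 ≥ 0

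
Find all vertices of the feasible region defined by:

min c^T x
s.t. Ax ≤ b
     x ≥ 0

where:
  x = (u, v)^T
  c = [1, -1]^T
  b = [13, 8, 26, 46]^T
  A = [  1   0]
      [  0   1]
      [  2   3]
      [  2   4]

(0, 0), (13, 0), (1, 8), (0, 8)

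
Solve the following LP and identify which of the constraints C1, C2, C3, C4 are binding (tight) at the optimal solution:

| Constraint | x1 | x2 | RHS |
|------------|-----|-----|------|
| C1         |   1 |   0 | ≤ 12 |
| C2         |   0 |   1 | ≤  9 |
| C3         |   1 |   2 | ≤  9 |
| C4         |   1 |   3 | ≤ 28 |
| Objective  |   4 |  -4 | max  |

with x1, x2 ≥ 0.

At x1 = 9, x2 = 0, compute slack b - a·x for each constraint:
  C1: 12 − 9 = 3  (slack)
  C2: 9 − 0 = 9  (slack)
  C3: 9 − 9 = 0  (binding)
  C4: 28 − 9 = 19  (slack)

Optimal: x1 = 9, x2 = 0
Binding: C3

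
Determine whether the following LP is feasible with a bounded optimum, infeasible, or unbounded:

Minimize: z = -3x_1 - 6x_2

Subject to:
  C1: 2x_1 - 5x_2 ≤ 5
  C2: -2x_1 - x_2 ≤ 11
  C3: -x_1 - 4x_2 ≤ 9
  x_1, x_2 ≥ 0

Unbounded (objective can decrease without bound)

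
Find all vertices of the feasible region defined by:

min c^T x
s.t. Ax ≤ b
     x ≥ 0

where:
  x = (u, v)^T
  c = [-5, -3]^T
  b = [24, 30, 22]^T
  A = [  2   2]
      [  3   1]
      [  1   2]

(0, 0), (10, 0), (9, 3), (2, 10), (0, 11)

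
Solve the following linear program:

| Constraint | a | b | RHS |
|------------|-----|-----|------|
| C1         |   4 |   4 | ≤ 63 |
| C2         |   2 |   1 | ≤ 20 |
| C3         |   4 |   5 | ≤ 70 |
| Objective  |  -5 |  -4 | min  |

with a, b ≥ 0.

Evaluate the objective at each vertex of the feasible region:
  z(0, 0) = 0
  z(10, 0) = -50
  z(5, 10) = -65  ←
  z(0, 14) = -56
The minimum is at a = 5, b = 10.

a = 5, b = 10, z = -65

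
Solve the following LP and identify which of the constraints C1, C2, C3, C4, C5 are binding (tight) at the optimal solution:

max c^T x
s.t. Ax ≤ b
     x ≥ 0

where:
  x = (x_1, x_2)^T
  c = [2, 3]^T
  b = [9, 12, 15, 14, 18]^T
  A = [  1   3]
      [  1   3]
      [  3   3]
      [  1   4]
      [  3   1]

At x_1 = 3, x_2 = 2, compute slack b - a·x for each constraint:
  C1: 9 − 9 = 0  (binding)
  C2: 12 − 9 = 3  (slack)
  C3: 15 − 15 = 0  (binding)
  C4: 14 − 11 = 3  (slack)
  C5: 18 − 11 = 7  (slack)

Optimal: x_1 = 3, x_2 = 2
Binding: C1, C3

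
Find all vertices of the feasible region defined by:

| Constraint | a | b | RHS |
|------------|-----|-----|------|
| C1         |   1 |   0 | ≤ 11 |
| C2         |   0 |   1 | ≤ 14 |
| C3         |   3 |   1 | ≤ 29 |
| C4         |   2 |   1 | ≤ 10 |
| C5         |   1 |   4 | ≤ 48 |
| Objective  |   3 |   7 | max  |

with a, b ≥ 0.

(0, 0), (5, 0), (0, 10)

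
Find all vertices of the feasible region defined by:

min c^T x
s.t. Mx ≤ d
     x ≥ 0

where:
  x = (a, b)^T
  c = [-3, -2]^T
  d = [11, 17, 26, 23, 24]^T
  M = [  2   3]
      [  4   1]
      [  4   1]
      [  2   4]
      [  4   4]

(0, 0), (4.25, 0), (4, 1), (0, 3.667)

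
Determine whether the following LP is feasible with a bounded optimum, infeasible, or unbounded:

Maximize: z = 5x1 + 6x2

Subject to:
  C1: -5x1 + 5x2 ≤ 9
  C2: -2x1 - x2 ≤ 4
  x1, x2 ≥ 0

Unbounded (objective can increase without bound)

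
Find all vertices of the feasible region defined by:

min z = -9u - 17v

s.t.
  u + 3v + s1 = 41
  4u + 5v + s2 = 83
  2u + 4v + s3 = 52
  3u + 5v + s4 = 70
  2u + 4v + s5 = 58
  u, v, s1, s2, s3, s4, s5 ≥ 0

(0, 0), (20.75, 0), (13, 6.2), (10, 8), (0, 13)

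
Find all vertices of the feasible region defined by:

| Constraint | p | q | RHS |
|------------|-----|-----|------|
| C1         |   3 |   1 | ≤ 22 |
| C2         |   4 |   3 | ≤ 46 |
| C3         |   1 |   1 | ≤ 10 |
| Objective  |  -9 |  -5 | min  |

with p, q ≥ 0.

(0, 0), (7.333, 0), (6, 4), (0, 10)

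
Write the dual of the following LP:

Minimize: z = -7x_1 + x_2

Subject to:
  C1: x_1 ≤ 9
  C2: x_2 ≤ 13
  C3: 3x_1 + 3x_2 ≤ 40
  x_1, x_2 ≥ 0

Primal min cᵀx s.t. Ax ≤ b, x ≥ 0  →  Dual max −bᵀy s.t. Aᵀy ≥ −c, y ≥ 0.

Maximize: z = -9y1 - 13y2 - 40y3

Subject to:
  y1 + 3y3 ≥ 7
  y2 + 3y3 ≥ -1
  y1, y2, y3 ≥ 0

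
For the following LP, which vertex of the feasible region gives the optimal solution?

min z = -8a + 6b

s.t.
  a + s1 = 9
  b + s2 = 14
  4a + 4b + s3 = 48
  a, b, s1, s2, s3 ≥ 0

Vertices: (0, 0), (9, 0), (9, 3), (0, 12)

Evaluate the objective at each vertex of the feasible region:
  z(0, 0) = 0
  z(9, 0) = -72  ←
  z(9, 3) = -54
  z(0, 12) = 72
The minimum is at a = 9, b = 0.

(9, 0)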